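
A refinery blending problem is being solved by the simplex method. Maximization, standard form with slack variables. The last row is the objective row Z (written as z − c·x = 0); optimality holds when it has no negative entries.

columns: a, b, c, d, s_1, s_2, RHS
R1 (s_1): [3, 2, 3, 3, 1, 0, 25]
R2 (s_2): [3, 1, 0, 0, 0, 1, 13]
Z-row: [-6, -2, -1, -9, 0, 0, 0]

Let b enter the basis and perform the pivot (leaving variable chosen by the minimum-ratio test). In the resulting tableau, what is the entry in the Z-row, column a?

Ratio test on column b — row 1: 25/2 = 25/2; row 2: 13/1 = 13. Minimum is 25/2 at row 1 (s_1 leaves); pivot element 2.
Divide row 1 by 2; eliminate column b from the other rows.
Z-row update in column a: -6 − (-2)·(3/2) = -3.

-3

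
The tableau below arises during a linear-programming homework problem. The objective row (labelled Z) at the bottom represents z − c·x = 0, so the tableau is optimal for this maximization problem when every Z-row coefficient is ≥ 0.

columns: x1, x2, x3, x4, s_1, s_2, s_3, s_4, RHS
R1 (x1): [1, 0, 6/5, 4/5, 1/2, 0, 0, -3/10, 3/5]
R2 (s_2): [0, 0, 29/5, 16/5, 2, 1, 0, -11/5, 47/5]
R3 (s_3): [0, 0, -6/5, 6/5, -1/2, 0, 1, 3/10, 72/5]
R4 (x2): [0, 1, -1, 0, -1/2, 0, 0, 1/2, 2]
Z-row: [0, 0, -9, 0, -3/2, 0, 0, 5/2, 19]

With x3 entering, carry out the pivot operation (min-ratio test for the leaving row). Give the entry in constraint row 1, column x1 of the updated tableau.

Ratio test on column x3 — row 1: (3/5)/(6/5) = 1/2; row 2: (47/5)/(29/5) = 47/29; row 3: entry -6/5 ≤ 0; row 4: entry -1 ≤ 0. Minimum is 1/2 at row 1 (x1 leaves); pivot element 6/5.
Divide row 1 by 6/5; eliminate column x3 from the other rows.
In the new row 1, the x1 entry is the old entry divided by the pivot: 1/(6/5) = 5/6.

5/6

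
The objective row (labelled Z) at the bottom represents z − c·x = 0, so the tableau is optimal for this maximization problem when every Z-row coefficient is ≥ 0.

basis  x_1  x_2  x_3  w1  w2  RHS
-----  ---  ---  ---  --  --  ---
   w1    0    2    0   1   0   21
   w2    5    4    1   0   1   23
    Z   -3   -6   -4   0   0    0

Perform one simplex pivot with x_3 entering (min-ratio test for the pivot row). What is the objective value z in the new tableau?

Ratio test on column x_3 — row 1: entry 0 ≤ 0; row 2: 23/1 = 23. Minimum is 23 at row 2 (w2 leaves); pivot element 1.
Pivot on row 2; the Z-row RHS becomes 0 − (-4)·23 = 92.

92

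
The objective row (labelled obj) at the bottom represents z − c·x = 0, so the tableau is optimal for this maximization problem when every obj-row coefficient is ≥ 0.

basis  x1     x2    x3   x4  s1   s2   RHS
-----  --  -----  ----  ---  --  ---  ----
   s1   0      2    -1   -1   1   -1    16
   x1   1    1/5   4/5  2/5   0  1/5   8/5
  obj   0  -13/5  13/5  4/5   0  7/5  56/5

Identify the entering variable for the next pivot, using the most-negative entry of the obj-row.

x2

Negative obj-row entries: x2: -13/5.
The most negative is -13/5 in column x2, so x2 enters.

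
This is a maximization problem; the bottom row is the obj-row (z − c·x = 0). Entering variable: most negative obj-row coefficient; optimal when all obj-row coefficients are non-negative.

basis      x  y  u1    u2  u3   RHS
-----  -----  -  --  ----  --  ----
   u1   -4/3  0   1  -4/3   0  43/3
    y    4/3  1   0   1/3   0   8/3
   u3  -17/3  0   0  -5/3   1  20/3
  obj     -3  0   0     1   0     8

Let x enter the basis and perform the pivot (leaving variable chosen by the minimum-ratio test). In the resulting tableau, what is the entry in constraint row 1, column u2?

-1

Ratio test on column x — row 1: entry -4/3 ≤ 0; row 2: (8/3)/(4/3) = 2; row 3: entry -17/3 ≤ 0. Minimum is 2 at row 2 (y leaves); pivot element 4/3.
Divide row 2 by 4/3; eliminate column x from the other rows.
Row 1 update in column u2: -4/3 − (-4/3)·(1/4) = -1.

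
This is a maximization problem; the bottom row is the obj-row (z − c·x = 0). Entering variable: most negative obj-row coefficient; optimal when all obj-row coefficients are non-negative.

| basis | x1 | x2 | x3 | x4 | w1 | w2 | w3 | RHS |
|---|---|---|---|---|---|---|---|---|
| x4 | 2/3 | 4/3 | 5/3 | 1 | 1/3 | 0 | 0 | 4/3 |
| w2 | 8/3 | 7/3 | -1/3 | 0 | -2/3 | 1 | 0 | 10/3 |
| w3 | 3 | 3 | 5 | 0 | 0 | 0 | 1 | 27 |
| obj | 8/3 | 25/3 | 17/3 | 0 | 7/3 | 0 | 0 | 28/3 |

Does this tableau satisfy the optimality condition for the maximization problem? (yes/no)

yes

Every obj-row coefficient is ≥ 0, so the tableau is optimal.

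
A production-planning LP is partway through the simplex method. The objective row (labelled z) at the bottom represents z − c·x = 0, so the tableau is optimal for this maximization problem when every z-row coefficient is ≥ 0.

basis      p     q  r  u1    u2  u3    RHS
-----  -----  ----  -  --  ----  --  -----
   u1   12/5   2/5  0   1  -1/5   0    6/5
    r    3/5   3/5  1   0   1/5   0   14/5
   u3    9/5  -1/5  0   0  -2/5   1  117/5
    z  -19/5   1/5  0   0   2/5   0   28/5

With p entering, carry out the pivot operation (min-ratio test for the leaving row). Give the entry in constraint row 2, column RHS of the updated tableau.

Ratio test on column p — row 1: (6/5)/(12/5) = 1/2; row 2: (14/5)/(3/5) = 14/3; row 3: (117/5)/(9/5) = 13. Minimum is 1/2 at row 1 (u1 leaves); pivot element 12/5.
Divide row 1 by 12/5; eliminate column p from the other rows.
Row 2 update in column RHS: 14/5 − (3/5)·(1/2) = 5/2.

5/2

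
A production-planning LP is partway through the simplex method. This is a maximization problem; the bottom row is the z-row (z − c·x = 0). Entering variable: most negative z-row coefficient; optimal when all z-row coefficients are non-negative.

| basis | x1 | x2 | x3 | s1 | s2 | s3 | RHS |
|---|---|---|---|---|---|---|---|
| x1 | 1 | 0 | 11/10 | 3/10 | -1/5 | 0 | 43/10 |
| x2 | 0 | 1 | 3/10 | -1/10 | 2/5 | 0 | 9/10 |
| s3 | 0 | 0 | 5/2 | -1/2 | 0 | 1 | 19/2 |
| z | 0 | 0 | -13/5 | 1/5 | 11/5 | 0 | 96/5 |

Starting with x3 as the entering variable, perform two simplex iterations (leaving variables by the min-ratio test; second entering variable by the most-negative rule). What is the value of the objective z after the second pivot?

28

Ratio test on column x3 — row 1: (43/10)/(11/10) = 43/11; row 2: (9/10)/(3/10) = 3; row 3: (19/2)/(5/2) = 19/5. Minimum is 3 at row 2 (x2 leaves); pivot element 3/10.
Pivot on row 2; the z-row RHS becomes 96/5 − (-13/5)·3 = 27.
Next entering variable (most negative z-row entry -2/3): s1.
Ratio test on column s1 — row 1: 1/(2/3) = 3/2; row 2: entry -1/3 ≤ 0; row 3: 2/(1/3) = 6. Minimum is 3/2 at row 1 (x1 leaves); pivot element 2/3.
After the second pivot the z-row RHS is 27 − (-2/3)·(3/2) = 28.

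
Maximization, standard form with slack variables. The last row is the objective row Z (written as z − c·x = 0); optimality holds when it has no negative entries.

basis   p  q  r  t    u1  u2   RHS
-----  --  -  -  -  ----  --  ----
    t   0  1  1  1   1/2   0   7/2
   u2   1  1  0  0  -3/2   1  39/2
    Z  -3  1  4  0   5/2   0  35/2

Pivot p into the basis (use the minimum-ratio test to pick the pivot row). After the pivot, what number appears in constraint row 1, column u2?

0

Ratio test on column p — row 1: entry 0 ≤ 0; row 2: (39/2)/1 = 39/2. Minimum is 39/2 at row 2 (u2 leaves); pivot element 1.
Divide row 2 by 1; eliminate column p from the other rows.
Row 1 update in column u2: 0 − 0·1 = 0.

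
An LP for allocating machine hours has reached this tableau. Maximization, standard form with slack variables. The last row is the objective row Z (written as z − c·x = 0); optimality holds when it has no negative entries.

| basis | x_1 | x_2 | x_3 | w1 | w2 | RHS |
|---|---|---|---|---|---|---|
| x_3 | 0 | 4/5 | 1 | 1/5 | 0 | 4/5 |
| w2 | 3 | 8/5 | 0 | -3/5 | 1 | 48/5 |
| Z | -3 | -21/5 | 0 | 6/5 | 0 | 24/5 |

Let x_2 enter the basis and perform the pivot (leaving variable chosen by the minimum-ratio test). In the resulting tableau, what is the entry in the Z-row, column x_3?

21/4

Ratio test on column x_2 — row 1: (4/5)/(4/5) = 1; row 2: (48/5)/(8/5) = 6. Minimum is 1 at row 1 (x_3 leaves); pivot element 4/5.
Divide row 1 by 4/5; eliminate column x_2 from the other rows.
Z-row update in column x_3: 0 − (-21/5)·(5/4) = 21/4.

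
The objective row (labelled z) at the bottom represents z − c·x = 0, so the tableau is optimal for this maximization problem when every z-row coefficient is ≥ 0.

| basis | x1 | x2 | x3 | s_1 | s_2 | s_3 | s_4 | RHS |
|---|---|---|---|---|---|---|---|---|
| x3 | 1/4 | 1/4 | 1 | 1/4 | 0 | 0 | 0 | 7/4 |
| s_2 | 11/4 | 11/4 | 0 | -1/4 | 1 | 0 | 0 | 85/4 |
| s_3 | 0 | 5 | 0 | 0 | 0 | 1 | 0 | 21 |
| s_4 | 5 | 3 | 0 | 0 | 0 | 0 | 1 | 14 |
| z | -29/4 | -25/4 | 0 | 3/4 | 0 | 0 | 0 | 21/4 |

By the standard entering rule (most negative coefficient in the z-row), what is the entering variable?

x1

Negative z-row entries: x1: -29/4, x2: -25/4.
The most negative is -29/4 in column x1, so x1 enters.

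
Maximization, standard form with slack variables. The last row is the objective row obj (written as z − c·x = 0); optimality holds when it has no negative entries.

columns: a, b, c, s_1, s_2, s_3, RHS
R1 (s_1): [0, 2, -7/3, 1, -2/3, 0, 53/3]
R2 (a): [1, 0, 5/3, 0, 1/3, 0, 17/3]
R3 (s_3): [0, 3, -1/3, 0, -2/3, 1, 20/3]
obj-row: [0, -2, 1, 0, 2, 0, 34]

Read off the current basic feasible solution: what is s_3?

s_3 is basic (row 3); its value is the RHS of that row, 20/3.

20/3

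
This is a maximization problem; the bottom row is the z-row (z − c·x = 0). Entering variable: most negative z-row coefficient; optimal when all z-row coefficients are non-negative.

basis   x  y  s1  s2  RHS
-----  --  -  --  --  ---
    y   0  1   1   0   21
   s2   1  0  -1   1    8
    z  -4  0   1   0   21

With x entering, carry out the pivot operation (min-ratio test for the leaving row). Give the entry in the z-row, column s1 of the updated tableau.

Ratio test on column x — row 1: entry 0 ≤ 0; row 2: 8/1 = 8. Minimum is 8 at row 2 (s2 leaves); pivot element 1.
Divide row 2 by 1; eliminate column x from the other rows.
z-row update in column s1: 1 − (-4)·(-1) = -3.

-3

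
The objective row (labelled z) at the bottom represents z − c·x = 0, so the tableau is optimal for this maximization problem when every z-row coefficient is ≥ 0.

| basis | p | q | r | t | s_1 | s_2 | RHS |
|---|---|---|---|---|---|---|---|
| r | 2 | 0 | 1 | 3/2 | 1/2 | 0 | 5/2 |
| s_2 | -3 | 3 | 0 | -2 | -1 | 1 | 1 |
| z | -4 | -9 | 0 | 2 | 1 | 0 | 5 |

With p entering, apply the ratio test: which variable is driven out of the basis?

r

Column p entries and ratios — r: (5/2)/2 = 5/4; s_2: -3 ≤ 0, skip.
Smallest ratio is 5/4 in the row of r, so r leaves.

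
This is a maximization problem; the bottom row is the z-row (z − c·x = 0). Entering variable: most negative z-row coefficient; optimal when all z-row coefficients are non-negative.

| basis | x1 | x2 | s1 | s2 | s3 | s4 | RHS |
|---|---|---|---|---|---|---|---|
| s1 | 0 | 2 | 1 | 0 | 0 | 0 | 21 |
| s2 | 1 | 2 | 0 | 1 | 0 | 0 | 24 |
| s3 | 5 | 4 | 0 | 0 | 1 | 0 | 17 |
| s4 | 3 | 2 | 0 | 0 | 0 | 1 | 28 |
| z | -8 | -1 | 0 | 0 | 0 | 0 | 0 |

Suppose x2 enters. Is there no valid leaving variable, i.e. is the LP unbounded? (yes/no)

no

Column x2 has positive entries in row(s) 1, 2, 3, 4, so the ratio test bounds it — not unbounded.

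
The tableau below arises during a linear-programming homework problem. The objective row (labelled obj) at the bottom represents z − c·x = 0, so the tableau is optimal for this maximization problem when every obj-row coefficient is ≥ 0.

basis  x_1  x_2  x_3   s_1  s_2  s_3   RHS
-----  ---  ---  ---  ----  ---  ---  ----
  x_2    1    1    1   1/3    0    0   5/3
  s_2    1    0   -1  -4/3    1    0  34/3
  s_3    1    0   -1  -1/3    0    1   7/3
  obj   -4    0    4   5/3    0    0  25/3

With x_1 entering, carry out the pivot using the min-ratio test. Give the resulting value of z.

15

Ratio test on column x_1 — row 1: (5/3)/1 = 5/3; row 2: (34/3)/1 = 34/3; row 3: (7/3)/1 = 7/3. Minimum is 5/3 at row 1 (x_2 leaves); pivot element 1.
Pivot on row 1; the obj-row RHS becomes 25/3 − (-4)·(5/3) = 15.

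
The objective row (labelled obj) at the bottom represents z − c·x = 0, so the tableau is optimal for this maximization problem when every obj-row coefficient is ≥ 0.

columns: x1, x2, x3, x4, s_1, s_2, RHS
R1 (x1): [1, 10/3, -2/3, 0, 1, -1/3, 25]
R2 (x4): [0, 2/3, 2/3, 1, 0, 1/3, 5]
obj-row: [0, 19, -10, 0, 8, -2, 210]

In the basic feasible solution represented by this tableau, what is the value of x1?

x1 is basic (row 1); its value is the RHS of that row, 25.

25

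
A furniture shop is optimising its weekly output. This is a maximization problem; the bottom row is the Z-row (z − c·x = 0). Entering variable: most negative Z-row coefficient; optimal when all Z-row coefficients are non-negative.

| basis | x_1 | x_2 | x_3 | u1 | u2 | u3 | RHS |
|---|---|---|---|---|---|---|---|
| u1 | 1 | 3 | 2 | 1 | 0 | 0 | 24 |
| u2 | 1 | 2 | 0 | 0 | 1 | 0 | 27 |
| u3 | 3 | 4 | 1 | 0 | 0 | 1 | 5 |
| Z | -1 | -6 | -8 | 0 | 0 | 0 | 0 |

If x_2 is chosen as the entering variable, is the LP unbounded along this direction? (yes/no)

no

Column x_2 has positive entries in row(s) 1, 2, 3, so the ratio test bounds it — not unbounded.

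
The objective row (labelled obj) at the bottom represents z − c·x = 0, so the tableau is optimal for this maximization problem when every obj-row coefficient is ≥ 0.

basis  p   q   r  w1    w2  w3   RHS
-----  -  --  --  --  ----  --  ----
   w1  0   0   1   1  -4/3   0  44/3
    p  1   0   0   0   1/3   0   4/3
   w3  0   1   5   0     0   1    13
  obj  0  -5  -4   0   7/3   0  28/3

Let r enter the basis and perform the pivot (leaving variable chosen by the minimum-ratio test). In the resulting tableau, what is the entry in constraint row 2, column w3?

Ratio test on column r — row 1: (44/3)/1 = 44/3; row 2: entry 0 ≤ 0; row 3: 13/5 = 13/5. Minimum is 13/5 at row 3 (w3 leaves); pivot element 5.
Divide row 3 by 5; eliminate column r from the other rows.
Row 2 update in column w3: 0 − 0·(1/5) = 0.

0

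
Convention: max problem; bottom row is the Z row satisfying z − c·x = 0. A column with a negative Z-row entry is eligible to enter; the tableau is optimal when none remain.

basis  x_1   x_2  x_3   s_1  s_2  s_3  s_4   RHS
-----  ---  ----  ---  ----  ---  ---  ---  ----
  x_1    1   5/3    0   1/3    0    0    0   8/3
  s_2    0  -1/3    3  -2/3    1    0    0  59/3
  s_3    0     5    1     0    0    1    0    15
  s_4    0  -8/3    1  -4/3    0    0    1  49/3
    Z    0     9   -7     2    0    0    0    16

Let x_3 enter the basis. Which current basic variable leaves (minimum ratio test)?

s_2

Column x_3 entries and ratios — x_1: 0 ≤ 0, skip; s_2: (59/3)/3 = 59/9; s_3: 15/1 = 15; s_4: (49/3)/1 = 49/3.
Smallest ratio is 59/9 in the row of s_2, so s_2 leaves.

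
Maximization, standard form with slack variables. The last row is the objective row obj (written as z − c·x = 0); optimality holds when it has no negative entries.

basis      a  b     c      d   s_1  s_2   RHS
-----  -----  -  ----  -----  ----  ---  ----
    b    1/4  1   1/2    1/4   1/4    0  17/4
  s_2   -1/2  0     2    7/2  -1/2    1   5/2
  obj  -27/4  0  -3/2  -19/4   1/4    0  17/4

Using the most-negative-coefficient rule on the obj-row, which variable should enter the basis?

a

Negative obj-row entries: a: -27/4, c: -3/2, d: -19/4.
The most negative is -27/4 in column a, so a enters.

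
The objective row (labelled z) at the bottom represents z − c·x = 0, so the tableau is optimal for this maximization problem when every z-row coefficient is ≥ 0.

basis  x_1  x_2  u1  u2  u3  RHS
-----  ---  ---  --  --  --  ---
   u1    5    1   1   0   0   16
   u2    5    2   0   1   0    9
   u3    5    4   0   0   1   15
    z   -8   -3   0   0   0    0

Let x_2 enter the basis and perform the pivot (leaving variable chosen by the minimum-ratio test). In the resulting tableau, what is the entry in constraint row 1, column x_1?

Ratio test on column x_2 — row 1: 16/1 = 16; row 2: 9/2 = 9/2; row 3: 15/4 = 15/4. Minimum is 15/4 at row 3 (u3 leaves); pivot element 4.
Divide row 3 by 4; eliminate column x_2 from the other rows.
Row 1 update in column x_1: 5 − 1·(5/4) = 15/4.

15/4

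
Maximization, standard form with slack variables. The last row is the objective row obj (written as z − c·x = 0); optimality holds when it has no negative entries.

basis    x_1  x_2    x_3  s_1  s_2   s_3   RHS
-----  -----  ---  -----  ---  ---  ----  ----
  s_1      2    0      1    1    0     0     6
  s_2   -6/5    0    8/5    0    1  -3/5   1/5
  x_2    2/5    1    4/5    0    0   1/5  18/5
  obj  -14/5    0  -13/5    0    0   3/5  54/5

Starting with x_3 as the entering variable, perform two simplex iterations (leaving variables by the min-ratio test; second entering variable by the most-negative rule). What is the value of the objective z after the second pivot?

Ratio test on column x_3 — row 1: 6/1 = 6; row 2: (1/5)/(8/5) = 1/8; row 3: (18/5)/(4/5) = 9/2. Minimum is 1/8 at row 2 (s_2 leaves); pivot element 8/5.
Pivot on row 2; the obj-row RHS becomes 54/5 − (-13/5)·(1/8) = 89/8.
Next entering variable (most negative obj-row entry -19/4): x_1.
Ratio test on column x_1 — row 1: (47/8)/(11/4) = 47/22; row 2: entry -3/4 ≤ 0; row 3: (7/2)/1 = 7/2. Minimum is 47/22 at row 1 (s_1 leaves); pivot element 11/4.
After the second pivot the obj-row RHS is 89/8 − (-19/4)·(47/22) = 234/11.

234/11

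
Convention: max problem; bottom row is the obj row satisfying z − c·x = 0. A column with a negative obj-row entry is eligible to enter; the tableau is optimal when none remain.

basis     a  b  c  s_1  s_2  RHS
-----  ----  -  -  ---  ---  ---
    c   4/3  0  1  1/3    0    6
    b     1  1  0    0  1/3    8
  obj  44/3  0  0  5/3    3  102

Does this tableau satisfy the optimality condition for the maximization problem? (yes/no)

yes

Every obj-row coefficient is ≥ 0, so the tableau is optimal.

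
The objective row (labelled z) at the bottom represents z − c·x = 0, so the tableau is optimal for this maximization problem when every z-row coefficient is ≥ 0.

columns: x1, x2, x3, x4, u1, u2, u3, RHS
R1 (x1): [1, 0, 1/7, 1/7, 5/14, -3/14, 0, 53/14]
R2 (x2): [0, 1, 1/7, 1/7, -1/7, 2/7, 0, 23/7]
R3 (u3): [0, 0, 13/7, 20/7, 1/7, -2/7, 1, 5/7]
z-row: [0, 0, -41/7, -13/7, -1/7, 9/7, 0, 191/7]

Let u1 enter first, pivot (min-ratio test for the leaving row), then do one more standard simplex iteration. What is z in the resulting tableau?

384/13

Ratio test on column u1 — row 1: (53/14)/(5/14) = 53/5; row 2: entry -1/7 ≤ 0; row 3: (5/7)/(1/7) = 5. Minimum is 5 at row 3 (u3 leaves); pivot element 1/7.
Pivot on row 3; the z-row RHS becomes 191/7 − (-1/7)·5 = 28.
Next entering variable (most negative z-row entry -4): x3.
Ratio test on column x3 — row 1: entry -9/2 ≤ 0; row 2: 4/2 = 2; row 3: 5/13 = 5/13. Minimum is 5/13 at row 3 (u1 leaves); pivot element 13.
After the second pivot the z-row RHS is 28 − (-4)·(5/13) = 384/13.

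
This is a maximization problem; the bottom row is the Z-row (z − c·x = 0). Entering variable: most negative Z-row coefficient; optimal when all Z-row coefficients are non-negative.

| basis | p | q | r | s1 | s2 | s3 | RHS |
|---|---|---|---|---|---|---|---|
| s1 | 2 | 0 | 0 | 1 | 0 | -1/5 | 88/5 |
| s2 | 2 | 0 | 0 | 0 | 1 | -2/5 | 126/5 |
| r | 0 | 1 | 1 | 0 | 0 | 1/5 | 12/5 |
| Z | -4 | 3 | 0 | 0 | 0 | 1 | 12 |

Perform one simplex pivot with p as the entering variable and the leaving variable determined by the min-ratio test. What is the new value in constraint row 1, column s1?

Ratio test on column p — row 1: (88/5)/2 = 44/5; row 2: (126/5)/2 = 63/5; row 3: entry 0 ≤ 0. Minimum is 44/5 at row 1 (s1 leaves); pivot element 2.
Divide row 1 by 2; eliminate column p from the other rows.
In the new row 1, the s1 entry is the old entry divided by the pivot: 1/2 = 1/2.

1/2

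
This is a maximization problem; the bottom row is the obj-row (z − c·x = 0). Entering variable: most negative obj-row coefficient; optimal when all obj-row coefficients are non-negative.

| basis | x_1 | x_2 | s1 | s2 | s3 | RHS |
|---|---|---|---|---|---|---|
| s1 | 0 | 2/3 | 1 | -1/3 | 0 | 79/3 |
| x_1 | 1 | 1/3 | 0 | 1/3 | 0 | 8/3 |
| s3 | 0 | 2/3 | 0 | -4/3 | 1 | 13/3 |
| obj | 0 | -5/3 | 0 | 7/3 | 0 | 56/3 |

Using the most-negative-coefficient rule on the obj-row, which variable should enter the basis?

x_2

Negative obj-row entries: x_2: -5/3.
The most negative is -5/3 in column x_2, so x_2 enters.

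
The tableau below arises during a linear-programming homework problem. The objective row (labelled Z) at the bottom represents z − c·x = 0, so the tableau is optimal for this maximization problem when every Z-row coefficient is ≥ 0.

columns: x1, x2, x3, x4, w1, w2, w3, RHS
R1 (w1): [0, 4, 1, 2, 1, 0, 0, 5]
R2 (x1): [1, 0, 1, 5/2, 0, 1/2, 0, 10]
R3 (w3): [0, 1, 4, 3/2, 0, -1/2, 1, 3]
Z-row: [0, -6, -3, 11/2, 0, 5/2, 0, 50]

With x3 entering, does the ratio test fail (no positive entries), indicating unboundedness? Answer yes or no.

no

Column x3 has positive entries in row(s) 1, 2, 3, so the ratio test bounds it — not unbounded.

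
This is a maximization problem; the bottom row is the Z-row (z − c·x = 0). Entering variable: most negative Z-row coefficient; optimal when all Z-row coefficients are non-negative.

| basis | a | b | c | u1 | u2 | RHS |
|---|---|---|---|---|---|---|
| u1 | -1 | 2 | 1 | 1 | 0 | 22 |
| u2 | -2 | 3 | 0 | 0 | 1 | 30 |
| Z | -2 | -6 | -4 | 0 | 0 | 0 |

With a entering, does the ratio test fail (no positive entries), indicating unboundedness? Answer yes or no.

yes

Every constraint-row entry in column a is ≤ 0, so increasing a is unbounded.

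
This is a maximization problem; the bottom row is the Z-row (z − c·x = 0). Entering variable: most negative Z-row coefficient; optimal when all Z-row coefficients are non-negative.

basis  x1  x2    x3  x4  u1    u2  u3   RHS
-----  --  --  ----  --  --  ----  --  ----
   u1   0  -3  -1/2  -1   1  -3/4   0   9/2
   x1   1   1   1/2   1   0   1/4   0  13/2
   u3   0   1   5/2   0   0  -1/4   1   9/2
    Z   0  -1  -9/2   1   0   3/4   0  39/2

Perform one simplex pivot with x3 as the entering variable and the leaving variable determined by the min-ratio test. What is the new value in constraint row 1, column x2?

-14/5

Ratio test on column x3 — row 1: entry -1/2 ≤ 0; row 2: (13/2)/(1/2) = 13; row 3: (9/2)/(5/2) = 9/5. Minimum is 9/5 at row 3 (u3 leaves); pivot element 5/2.
Divide row 3 by 5/2; eliminate column x3 from the other rows.
Row 1 update in column x2: -3 − (-1/2)·(2/5) = -14/5.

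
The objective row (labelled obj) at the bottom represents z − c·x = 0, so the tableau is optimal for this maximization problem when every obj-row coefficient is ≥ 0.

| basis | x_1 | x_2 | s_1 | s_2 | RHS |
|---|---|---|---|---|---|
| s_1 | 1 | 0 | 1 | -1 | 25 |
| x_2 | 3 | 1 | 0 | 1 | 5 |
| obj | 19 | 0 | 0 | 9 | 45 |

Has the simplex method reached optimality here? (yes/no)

Every obj-row coefficient is ≥ 0, so the tableau is optimal.

yes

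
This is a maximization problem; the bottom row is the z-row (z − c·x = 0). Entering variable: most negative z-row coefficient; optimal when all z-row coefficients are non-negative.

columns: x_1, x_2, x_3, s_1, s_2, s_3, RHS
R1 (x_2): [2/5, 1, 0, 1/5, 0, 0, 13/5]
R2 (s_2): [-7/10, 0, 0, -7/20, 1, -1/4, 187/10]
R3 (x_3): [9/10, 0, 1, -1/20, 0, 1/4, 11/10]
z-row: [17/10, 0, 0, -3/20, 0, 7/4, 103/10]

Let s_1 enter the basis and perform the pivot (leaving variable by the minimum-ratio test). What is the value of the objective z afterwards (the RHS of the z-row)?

49/4

Ratio test on column s_1 — row 1: (13/5)/(1/5) = 13; row 2: entry -7/20 ≤ 0; row 3: entry -1/20 ≤ 0. Minimum is 13 at row 1 (x_2 leaves); pivot element 1/5.
Pivot on row 1; the z-row RHS becomes 103/10 − (-3/20)·13 = 49/4.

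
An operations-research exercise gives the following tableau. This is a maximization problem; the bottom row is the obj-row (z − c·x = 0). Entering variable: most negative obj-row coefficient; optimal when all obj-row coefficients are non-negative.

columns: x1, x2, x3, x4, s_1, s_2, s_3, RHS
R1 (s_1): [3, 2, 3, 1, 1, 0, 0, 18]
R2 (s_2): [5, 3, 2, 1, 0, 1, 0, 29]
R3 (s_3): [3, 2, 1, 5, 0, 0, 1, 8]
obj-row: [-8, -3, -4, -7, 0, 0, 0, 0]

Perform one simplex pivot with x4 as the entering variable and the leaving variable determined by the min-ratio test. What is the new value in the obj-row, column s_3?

Ratio test on column x4 — row 1: 18/1 = 18; row 2: 29/1 = 29; row 3: 8/5 = 8/5. Minimum is 8/5 at row 3 (s_3 leaves); pivot element 5.
Divide row 3 by 5; eliminate column x4 from the other rows.
obj-row update in column s_3: 0 − (-7)·(1/5) = 7/5.

7/5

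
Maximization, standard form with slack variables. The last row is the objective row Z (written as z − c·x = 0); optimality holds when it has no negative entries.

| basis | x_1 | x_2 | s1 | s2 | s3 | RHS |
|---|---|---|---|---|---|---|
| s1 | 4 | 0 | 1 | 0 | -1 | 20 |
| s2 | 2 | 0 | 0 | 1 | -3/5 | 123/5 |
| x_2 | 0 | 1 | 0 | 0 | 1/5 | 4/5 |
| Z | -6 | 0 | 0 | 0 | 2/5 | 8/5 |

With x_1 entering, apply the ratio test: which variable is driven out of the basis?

s1

Column x_1 entries and ratios — s1: 20/4 = 5; s2: (123/5)/2 = 123/10; x_2: 0 ≤ 0, skip.
Smallest ratio is 5 in the row of s1, so s1 leaves.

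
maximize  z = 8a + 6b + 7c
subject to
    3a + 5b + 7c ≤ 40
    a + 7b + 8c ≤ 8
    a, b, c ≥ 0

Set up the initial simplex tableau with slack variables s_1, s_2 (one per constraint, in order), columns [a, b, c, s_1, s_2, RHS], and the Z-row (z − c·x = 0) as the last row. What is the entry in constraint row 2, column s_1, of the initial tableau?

Slack s_1 belongs to constraint 1; its column is the unit vector e_1, so the entry in row 2 is 0.

0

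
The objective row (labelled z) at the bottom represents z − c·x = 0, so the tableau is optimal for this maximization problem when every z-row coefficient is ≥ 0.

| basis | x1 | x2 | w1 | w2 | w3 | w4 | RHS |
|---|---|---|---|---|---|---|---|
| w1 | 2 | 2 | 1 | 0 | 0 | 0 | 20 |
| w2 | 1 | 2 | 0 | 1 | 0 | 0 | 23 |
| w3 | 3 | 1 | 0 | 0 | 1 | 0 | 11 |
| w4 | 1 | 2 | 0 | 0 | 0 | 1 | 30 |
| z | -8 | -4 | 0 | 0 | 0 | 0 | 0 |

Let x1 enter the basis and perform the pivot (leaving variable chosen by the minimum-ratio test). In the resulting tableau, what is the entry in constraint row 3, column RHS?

11/3

Ratio test on column x1 — row 1: 20/2 = 10; row 2: 23/1 = 23; row 3: 11/3 = 11/3; row 4: 30/1 = 30. Minimum is 11/3 at row 3 (w3 leaves); pivot element 3.
Divide row 3 by 3; eliminate column x1 from the other rows.
In the new row 3, the RHS entry is the old entry divided by the pivot: 11/3 = 11/3.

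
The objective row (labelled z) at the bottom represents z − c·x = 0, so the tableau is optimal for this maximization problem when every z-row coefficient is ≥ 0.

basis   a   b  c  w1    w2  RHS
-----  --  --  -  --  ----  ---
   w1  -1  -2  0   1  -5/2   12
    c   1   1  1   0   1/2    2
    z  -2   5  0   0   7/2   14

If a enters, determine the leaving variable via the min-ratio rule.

Column a entries and ratios — w1: -1 ≤ 0, skip; c: 2/1 = 2.
Smallest ratio is 2 in the row of c, so c leaves.

c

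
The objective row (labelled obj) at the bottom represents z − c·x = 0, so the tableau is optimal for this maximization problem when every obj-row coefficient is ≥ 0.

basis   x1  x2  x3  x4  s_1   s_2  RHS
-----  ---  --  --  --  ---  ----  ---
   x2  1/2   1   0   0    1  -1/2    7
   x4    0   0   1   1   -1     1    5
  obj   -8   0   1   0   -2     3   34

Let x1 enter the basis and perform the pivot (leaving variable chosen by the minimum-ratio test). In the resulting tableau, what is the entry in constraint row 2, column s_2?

Ratio test on column x1 — row 1: 7/(1/2) = 14; row 2: entry 0 ≤ 0. Minimum is 14 at row 1 (x2 leaves); pivot element 1/2.
Divide row 1 by 1/2; eliminate column x1 from the other rows.
Row 2 update in column s_2: 1 − 0·(-1) = 1.

1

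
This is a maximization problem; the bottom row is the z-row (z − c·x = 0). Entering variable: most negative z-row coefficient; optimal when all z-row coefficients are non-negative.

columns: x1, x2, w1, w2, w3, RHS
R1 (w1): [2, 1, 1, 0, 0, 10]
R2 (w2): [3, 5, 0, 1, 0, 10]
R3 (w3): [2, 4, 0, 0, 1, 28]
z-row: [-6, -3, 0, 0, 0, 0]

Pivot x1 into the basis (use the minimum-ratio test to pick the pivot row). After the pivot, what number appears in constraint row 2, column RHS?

Ratio test on column x1 — row 1: 10/2 = 5; row 2: 10/3 = 10/3; row 3: 28/2 = 14. Minimum is 10/3 at row 2 (w2 leaves); pivot element 3.
Divide row 2 by 3; eliminate column x1 from the other rows.
In the new row 2, the RHS entry is the old entry divided by the pivot: 10/3 = 10/3.

10/3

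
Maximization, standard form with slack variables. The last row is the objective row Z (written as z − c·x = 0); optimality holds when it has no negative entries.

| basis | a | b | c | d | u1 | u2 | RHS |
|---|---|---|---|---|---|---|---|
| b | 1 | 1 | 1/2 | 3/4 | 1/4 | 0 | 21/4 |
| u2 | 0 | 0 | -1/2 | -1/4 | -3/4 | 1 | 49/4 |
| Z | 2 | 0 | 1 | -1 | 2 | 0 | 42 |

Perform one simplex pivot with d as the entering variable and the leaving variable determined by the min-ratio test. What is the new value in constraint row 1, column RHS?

7

Ratio test on column d — row 1: (21/4)/(3/4) = 7; row 2: entry -1/4 ≤ 0. Minimum is 7 at row 1 (b leaves); pivot element 3/4.
Divide row 1 by 3/4; eliminate column d from the other rows.
In the new row 1, the RHS entry is the old entry divided by the pivot: (21/4)/(3/4) = 7.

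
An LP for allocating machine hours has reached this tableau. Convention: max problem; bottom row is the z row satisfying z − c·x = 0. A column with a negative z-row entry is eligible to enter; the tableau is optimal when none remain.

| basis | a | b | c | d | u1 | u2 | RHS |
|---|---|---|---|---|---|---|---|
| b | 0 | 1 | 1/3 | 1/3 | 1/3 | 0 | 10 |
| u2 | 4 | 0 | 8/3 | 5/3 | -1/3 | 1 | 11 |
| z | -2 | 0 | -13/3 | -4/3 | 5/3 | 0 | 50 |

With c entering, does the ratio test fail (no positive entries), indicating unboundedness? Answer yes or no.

no

Column c has positive entries in row(s) 1, 2, so the ratio test bounds it — not unbounded.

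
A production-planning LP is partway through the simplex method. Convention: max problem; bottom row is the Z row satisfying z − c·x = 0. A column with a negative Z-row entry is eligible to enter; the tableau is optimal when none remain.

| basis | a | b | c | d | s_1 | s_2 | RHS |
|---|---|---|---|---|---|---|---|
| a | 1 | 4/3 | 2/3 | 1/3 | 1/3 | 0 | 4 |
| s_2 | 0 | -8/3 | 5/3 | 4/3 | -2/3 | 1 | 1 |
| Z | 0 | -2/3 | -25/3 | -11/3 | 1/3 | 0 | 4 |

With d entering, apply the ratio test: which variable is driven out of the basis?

Column d entries and ratios — a: 4/(1/3) = 12; s_2: 1/(4/3) = 3/4.
Smallest ratio is 3/4 in the row of s_2, so s_2 leaves.

s_2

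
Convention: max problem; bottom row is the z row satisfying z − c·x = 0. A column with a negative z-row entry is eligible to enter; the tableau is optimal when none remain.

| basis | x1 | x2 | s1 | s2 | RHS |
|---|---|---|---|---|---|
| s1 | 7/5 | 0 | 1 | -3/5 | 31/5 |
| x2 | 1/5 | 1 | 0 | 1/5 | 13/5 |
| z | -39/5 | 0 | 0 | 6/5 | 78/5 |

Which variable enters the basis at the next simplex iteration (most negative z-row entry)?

x1

Negative z-row entries: x1: -39/5.
The most negative is -39/5 in column x1, so x1 enters.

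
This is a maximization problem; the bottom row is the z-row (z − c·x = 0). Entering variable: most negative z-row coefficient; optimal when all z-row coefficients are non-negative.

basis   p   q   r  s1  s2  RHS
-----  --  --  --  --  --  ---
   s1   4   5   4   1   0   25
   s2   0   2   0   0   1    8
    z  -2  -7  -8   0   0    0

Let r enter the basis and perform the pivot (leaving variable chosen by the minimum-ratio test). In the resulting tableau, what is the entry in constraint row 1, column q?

Ratio test on column r — row 1: 25/4 = 25/4; row 2: entry 0 ≤ 0. Minimum is 25/4 at row 1 (s1 leaves); pivot element 4.
Divide row 1 by 4; eliminate column r from the other rows.
In the new row 1, the q entry is the old entry divided by the pivot: 5/4 = 5/4.

5/4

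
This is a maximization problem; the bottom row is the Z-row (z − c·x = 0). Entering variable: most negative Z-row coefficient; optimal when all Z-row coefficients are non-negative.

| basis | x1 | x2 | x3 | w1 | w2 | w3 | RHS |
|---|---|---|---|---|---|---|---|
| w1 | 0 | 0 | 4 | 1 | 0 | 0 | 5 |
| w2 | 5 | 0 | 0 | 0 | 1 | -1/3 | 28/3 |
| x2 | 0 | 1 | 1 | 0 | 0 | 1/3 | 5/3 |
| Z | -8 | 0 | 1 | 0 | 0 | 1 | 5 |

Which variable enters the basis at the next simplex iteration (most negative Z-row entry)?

Negative Z-row entries: x1: -8.
The most negative is -8 in column x1, so x1 enters.

x1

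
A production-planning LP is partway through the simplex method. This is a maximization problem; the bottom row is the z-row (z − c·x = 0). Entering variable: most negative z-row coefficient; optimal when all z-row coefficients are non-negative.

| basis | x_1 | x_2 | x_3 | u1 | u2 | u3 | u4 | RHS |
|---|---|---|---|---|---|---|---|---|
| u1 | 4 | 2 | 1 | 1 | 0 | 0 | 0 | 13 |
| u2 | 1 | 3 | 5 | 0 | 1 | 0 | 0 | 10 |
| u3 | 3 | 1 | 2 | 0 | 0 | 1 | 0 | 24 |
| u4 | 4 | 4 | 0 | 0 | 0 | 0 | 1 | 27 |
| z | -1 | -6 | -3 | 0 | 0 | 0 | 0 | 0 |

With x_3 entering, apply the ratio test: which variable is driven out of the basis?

u2

Column x_3 entries and ratios — u1: 13/1 = 13; u2: 10/5 = 2; u3: 24/2 = 12; u4: 0 ≤ 0, skip.
Smallest ratio is 2 in the row of u2, so u2 leaves.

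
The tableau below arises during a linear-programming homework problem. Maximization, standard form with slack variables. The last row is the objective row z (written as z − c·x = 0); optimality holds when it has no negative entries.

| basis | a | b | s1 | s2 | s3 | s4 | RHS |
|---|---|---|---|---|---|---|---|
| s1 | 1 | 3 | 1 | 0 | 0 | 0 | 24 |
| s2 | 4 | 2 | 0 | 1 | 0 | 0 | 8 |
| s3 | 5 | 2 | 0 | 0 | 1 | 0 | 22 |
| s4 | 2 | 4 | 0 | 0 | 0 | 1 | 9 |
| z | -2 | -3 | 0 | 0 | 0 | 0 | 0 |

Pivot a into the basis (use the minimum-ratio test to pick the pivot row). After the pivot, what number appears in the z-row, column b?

Ratio test on column a — row 1: 24/1 = 24; row 2: 8/4 = 2; row 3: 22/5 = 22/5; row 4: 9/2 = 9/2. Minimum is 2 at row 2 (s2 leaves); pivot element 4.
Divide row 2 by 4; eliminate column a from the other rows.
z-row update in column b: -3 − (-2)·(1/2) = -2.

-2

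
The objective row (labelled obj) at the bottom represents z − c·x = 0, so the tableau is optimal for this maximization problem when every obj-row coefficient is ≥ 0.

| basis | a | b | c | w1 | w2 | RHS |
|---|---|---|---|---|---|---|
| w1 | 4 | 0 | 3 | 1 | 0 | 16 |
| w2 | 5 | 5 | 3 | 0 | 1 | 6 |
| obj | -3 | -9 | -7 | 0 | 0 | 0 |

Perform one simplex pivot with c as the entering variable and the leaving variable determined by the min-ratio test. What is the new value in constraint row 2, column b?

Ratio test on column c — row 1: 16/3 = 16/3; row 2: 6/3 = 2. Minimum is 2 at row 2 (w2 leaves); pivot element 3.
Divide row 2 by 3; eliminate column c from the other rows.
In the new row 2, the b entry is the old entry divided by the pivot: 5/3 = 5/3.

5/3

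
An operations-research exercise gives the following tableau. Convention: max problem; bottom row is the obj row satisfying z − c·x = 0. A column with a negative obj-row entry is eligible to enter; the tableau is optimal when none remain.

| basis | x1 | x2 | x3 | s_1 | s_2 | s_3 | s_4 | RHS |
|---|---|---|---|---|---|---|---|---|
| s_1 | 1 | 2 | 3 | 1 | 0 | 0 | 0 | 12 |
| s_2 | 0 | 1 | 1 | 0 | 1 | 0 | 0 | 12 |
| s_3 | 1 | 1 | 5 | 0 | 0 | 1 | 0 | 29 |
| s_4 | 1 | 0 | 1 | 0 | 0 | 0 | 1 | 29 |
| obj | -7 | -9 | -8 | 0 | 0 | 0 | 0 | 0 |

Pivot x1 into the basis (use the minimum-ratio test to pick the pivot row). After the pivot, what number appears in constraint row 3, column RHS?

Ratio test on column x1 — row 1: 12/1 = 12; row 2: entry 0 ≤ 0; row 3: 29/1 = 29; row 4: 29/1 = 29. Minimum is 12 at row 1 (s_1 leaves); pivot element 1.
Divide row 1 by 1; eliminate column x1 from the other rows.
Row 3 update in column RHS: 29 − 1·12 = 17.

17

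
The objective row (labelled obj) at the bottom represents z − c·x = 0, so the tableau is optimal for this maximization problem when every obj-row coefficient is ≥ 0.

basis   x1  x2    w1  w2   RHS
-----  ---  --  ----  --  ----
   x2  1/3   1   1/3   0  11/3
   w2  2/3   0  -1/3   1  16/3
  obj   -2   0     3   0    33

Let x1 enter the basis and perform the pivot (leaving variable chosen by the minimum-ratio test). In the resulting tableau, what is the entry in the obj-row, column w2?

3

Ratio test on column x1 — row 1: (11/3)/(1/3) = 11; row 2: (16/3)/(2/3) = 8. Minimum is 8 at row 2 (w2 leaves); pivot element 2/3.
Divide row 2 by 2/3; eliminate column x1 from the other rows.
obj-row update in column w2: 0 − (-2)·(3/2) = 3.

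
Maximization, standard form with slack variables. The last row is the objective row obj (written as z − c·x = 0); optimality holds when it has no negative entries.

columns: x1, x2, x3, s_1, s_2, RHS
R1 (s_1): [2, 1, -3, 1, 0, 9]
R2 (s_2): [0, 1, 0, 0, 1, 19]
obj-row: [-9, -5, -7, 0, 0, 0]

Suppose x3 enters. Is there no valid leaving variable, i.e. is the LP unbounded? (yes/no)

yes

Every constraint-row entry in column x3 is ≤ 0, so increasing x3 is unbounded.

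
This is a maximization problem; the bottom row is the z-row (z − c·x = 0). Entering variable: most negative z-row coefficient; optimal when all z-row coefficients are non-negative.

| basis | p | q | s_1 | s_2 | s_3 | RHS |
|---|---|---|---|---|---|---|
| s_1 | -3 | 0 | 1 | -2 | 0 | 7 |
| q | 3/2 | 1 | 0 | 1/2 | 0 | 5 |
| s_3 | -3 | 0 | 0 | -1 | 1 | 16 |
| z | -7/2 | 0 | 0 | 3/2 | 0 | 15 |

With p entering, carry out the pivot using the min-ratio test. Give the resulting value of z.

Ratio test on column p — row 1: entry -3 ≤ 0; row 2: 5/(3/2) = 10/3; row 3: entry -3 ≤ 0. Minimum is 10/3 at row 2 (q leaves); pivot element 3/2.
Pivot on row 2; the z-row RHS becomes 15 − (-7/2)·(10/3) = 80/3.

80/3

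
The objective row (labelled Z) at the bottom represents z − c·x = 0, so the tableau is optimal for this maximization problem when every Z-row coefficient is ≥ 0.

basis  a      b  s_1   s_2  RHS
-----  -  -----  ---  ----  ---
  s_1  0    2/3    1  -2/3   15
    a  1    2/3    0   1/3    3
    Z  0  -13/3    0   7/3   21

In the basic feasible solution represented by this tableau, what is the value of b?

0

b is not in the basis, so in the current basic feasible solution b = 0.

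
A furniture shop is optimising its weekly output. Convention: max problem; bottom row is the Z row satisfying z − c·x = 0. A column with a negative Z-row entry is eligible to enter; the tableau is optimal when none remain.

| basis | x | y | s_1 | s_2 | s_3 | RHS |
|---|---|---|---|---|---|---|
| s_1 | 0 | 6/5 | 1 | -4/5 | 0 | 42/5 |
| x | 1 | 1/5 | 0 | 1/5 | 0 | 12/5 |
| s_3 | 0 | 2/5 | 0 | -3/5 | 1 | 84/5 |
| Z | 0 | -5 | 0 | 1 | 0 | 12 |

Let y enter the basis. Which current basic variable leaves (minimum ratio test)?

s_1

Column y entries and ratios — s_1: (42/5)/(6/5) = 7; x: (12/5)/(1/5) = 12; s_3: (84/5)/(2/5) = 42.
Smallest ratio is 7 in the row of s_1, so s_1 leaves.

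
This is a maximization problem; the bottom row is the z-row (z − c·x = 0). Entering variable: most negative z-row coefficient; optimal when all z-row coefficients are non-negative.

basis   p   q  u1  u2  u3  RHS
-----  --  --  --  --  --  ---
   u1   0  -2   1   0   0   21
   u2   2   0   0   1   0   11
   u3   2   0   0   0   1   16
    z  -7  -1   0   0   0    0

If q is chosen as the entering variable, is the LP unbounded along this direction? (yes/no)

Every constraint-row entry in column q is ≤ 0, so increasing q is unbounded.

yes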